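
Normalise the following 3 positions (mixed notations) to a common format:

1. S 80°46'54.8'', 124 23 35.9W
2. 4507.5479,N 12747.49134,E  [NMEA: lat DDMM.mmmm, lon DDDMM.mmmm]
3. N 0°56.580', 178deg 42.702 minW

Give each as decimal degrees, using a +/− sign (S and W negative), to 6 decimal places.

Point 1:
  Latitude: 80° + 46/60 + 54.8/3600 = 80 + 0.766667 + 0.015222 = 80.7818889
  hemisphere S, so the sign is −
  Longitude: 23′ + 35.9″ = 23.59833′; 124 + 23.59833/60 = 124.3933056
  hemisphere W, so the sign is −
Point 2:
  Lat: split at 2 digits → 45° and 7.5479′; 45 + 7.5479/60 = 45.1257983
  N → positive
  Lon: split at 3 digits → 127° and 47.49134′; 127 + 47.49134/60 = 127.7915223
  E → positive
Point 3:
  Latitude: 0 + 56.58/60 = 0.9430000
  N → positive
  Longitude: 42.702′ = 0.711700°; total 178.7117000
  hemisphere W, so the sign is −

1. -80.781889, -124.393306
2. 45.125798, 127.791522
3. 0.943000, -178.711700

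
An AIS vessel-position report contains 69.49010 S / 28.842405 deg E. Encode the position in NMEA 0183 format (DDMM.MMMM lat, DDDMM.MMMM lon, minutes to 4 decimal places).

6929.4060,S / 02850.5443,E

φ: minutes = (69.490100 − 69) × 60 = 29.406000
λ: fractional part 0.842405 → 50.544300 minutes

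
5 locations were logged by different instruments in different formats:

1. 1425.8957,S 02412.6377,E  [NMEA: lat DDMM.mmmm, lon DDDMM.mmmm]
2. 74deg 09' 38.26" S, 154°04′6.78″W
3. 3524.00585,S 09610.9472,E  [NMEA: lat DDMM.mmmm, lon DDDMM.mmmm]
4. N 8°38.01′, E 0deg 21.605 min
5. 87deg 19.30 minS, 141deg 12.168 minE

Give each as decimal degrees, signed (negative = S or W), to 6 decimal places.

Point 1:
  φ: split at 2 digits → 14° and 25.8957′; 14 + 25.8957/60 = 14.4315950
  hemisphere S, so the sign is −
  Lon: split at 3 digits → 024° and 12.6377′; 24 + 12.6377/60 = 24.2106283
  E → positive
Point 2:
  φ: 74° + 9/60 + 38.26/3600 = 74 + 0.150000 + 0.010628 = 74.1606278
  S ⇒ negate
  λ: 154 + 4/60 + 6.78/3600 = 154.0685500
  W → negative
Point 3:
  Latitude: degrees = first 2 digits = 35, minutes = 24.00585; 35 + 24.00585/60 = 35.4000975
  S → negative
  Longitude: degrees = first 3 digits = 96, minutes = 10.9472; 96 + 10.9472/60 = 96.1824533
  E ⇒ keep positive
Point 4:
  Latitude: 38.01′ = 0.633500°; total 8.6335000
  N → positive
  λ: 0 + 21.605/60 = 0.3600833
  E → positive
Point 5:
  Latitude: 87 + 19.3/60 = 87.3216667
  S ⇒ negate
  λ: 12.168′ = 0.202800°; total 141.2028000
  E → positive

1. -14.431595, 24.210628
2. -74.160628, -154.068550
3. -35.400098, 96.182453
4. 8.633500, 0.360083
5. -87.321667, 141.202800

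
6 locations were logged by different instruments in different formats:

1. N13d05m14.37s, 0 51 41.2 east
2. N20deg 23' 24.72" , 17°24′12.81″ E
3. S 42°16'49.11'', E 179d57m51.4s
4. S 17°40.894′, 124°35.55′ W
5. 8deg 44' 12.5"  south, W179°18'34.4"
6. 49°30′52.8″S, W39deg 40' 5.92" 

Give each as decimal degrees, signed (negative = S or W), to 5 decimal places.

1. 13.08733, 0.86144
2. 20.39020, 17.40356
3. -42.28031, 179.96428
4. -17.68157, -124.59250
5. -8.73681, -179.30956
6. -49.51467, -39.66831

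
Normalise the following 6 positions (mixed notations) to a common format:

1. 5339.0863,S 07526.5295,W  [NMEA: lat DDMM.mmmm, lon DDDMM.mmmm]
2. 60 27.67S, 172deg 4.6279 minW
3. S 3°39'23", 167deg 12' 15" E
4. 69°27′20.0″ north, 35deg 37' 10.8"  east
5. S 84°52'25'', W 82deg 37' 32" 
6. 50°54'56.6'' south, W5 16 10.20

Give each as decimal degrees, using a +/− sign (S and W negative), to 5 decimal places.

Point 1:
  φ: degrees = first 2 digits = 53, minutes = 39.0863; 53 + 39.0863/60 = 53.651438
  S → negative
  Lon: degrees = first 3 digits = 75, minutes = 26.5295; 75 + 26.5295/60 = 75.442158
  hemisphere W, so the sign is −
Point 2:
  φ: 60 + 27.67/60 = 60.461167
  S → negative
  Lon: 172 + 4.6279/60 = 172.077132
  W ⇒ negate
Point 3:
  φ: 39′ + 23″ = 39.38333′; 3 + 39.38333/60 = 3.656389
  S → negative
  Longitude: 167° + 12/60 + 15/3600 = 167 + 0.200000 + 0.004167 = 167.204167
  E ⇒ keep positive
Point 4:
  φ: 27′ + 20″ = 27.33333′; 69 + 27.33333/60 = 69.455556
  N ⇒ keep positive
  Longitude: 37′ + 10.8″ = 37.18000′; 35 + 37.18000/60 = 35.619667
  E → positive
Point 5:
  Lat: 84° + 52/60 + 25/3600 = 84 + 0.866667 + 0.006944 = 84.873611
  S ⇒ negate
  λ: 82° + 37/60 + 32/3600 = 82 + 0.616667 + 0.008889 = 82.625556
  W ⇒ negate
Point 6:
  Lat: 50° + 54/60 + 56.6/3600 = 50 + 0.900000 + 0.015722 = 50.915722
  hemisphere S, so the sign is −
  λ: 5 + 16/60 + 10.2/3600 = 5.269500
  hemisphere W, so the sign is −

1. -53.65144, -75.44216
2. -60.46117, -172.07713
3. -3.65639, 167.20417
4. 69.45556, 35.61967
5. -84.87361, -82.62556
6. -50.91572, -5.26950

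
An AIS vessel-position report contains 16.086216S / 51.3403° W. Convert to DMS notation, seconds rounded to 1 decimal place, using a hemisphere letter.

φ: 0.086216 × 60 = 5.17296′ → 5′, remainder × 60 = 10.378″
λ: whole degrees 51; 20.41800′ → 20′ and 25.080″

16°05′10.4″ S, 51°20′25.1″ W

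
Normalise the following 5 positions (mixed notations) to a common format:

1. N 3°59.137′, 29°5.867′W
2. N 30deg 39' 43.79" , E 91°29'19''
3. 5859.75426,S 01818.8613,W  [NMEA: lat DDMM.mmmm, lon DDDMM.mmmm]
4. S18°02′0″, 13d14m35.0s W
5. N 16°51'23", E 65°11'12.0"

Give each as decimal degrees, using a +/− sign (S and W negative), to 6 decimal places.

Point 1:
  φ: 59.137′ = 0.985617°; total 3.9856167
  N ⇒ keep positive
  Longitude: 5.867′ = 0.097783°; total 29.0977833
  W → negative
Point 2:
  Latitude: 30° + 39/60 + 43.79/3600 = 30 + 0.650000 + 0.012164 = 30.6621639
  N → positive
  λ: 91° + 29/60 + 19/3600 = 91 + 0.483333 + 0.005278 = 91.4886111
  E → positive
Point 3:
  Latitude: split at 2 digits → 58° and 59.75426′; 58 + 59.75426/60 = 58.9959043
  S → negative
  Longitude: split at 3 digits → 018° and 18.8613′; 18 + 18.8613/60 = 18.3143550
  W → negative
Point 4:
  φ: 18 + 2/60 + 0/3600 = 18.0333333
  S ⇒ negate
  Longitude: 13 + 14/60 + 35/3600 = 13.2430556
  W → negative
Point 5:
  φ: 16° + 51/60 + 23/3600 = 16 + 0.850000 + 0.006389 = 16.8563889
  N ⇒ keep positive
  λ: 65° + 11/60 + 12/3600 = 65 + 0.183333 + 0.003333 = 65.1866667
  E ⇒ keep positive

1. 3.985617, -29.097783
2. 30.662164, 91.488611
3. -58.995904, -18.314355
4. -18.033333, -13.243056
5. 16.856389, 65.186667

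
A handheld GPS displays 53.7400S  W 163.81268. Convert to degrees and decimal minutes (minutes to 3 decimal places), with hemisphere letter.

53° 44.400′ S, 163° 48.761′ W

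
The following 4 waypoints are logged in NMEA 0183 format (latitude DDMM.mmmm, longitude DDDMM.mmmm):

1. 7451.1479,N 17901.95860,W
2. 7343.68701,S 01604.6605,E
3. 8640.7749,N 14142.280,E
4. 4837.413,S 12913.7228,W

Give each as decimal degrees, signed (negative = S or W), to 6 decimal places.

Point 1:
  Lat: split at 2 digits → 74° and 51.1479′; 74 + 51.1479/60 = 74.8524650
  N → positive
  Longitude: split at 3 digits → 179° and 1.9586′; 179 + 1.9586/60 = 179.0326433
  W ⇒ negate
Point 2:
  Latitude: degrees = first 2 digits = 73, minutes = 43.68701; 73 + 43.68701/60 = 73.7281168
  S → negative
  Lon: degrees = first 3 digits = 16, minutes = 4.6605; 16 + 4.6605/60 = 16.0776750
  E → positive
Point 3:
  Latitude: split at 2 digits → 86° and 40.7749′; 86 + 40.7749/60 = 86.6795817
  N → positive
  Lon: split at 3 digits → 141° and 42.28′; 141 + 42.28/60 = 141.7046667
  E ⇒ keep positive
Point 4:
  Latitude: degrees = first 2 digits = 48, minutes = 37.413; 48 + 37.413/60 = 48.6235500
  S ⇒ negate
  Longitude: degrees = first 3 digits = 129, minutes = 13.7228; 129 + 13.7228/60 = 129.2287133
  W → negative

1. 74.852465, -179.032643
2. -73.728117, 16.077675
3. 86.679582, 141.704667
4. -48.623550, -129.228713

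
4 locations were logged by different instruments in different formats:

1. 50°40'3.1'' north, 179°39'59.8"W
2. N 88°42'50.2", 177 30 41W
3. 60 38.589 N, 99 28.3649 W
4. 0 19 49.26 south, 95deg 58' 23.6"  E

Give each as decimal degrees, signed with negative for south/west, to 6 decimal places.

Point 1:
  Latitude: 50 + 40/60 + 3.1/3600 = 50.6675278
  N ⇒ keep positive
  λ: 39′ + 59.8″ = 39.99667′; 179 + 39.99667/60 = 179.6666111
  hemisphere W, so the sign is −
Point 2:
  Lat: 88 + 42/60 + 50.2/3600 = 88.7139444
  N ⇒ keep positive
  Lon: 30′ + 41″ = 30.68333′; 177 + 30.68333/60 = 177.5113889
  hemisphere W, so the sign is −
Point 3:
  φ: 60 + 38.589/60 = 60.6431500
  N → positive
  Lon: 28.3649′ = 0.472748°; total 99.4727483
  hemisphere W, so the sign is −
Point 4:
  Latitude: 0° + 19/60 + 49.26/3600 = 0 + 0.316667 + 0.013683 = 0.3303500
  hemisphere S, so the sign is −
  Lon: 58′ + 23.6″ = 58.39333′; 95 + 58.39333/60 = 95.9732222
  E ⇒ keep positive

1. 50.667528, -179.666611
2. 88.713944, -177.511389
3. 60.643150, -99.472748
4. -0.330350, 95.973222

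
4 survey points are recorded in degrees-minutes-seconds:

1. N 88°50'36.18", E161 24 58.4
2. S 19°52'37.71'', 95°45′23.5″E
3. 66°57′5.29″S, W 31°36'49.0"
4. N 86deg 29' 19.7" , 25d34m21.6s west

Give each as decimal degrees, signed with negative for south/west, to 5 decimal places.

Point 1:
  φ: 50′ + 36.18″ = 50.60300′; 88 + 50.60300/60 = 88.843383
  N ⇒ keep positive
  Longitude: 161° + 24/60 + 58.4/3600 = 161 + 0.400000 + 0.016222 = 161.416222
  E → positive
Point 2:
  φ: 19 + 52/60 + 37.71/3600 = 19.877142
  S ⇒ negate
  Longitude: 45′ + 23.5″ = 45.39167′; 95 + 45.39167/60 = 95.756528
  E ⇒ keep positive
Point 3:
  Lat: 57′ + 5.29″ = 57.08817′; 66 + 57.08817/60 = 66.951469
  S ⇒ negate
  Lon: 36′ + 49″ = 36.81667′; 31 + 36.81667/60 = 31.613611
  hemisphere W, so the sign is −
Point 4:
  Latitude: 86° + 29/60 + 19.7/3600 = 86 + 0.483333 + 0.005472 = 86.488806
  N → positive
  Lon: 25° + 34/60 + 21.6/3600 = 25 + 0.566667 + 0.006000 = 25.572667
  W ⇒ negate

1. 88.84338, 161.41622
2. -19.87714, 95.75653
3. -66.95147, -31.61361
4. 86.48881, -25.57267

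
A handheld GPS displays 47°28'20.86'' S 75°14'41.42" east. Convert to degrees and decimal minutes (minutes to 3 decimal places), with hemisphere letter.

47° 28.348′ S, 75° 14.690′ E

Latitude: 28 + 20.86/60 = 28.34767′
Longitude: seconds/60 = 0.69033; minutes = 14 + 0.69033 = 14.69033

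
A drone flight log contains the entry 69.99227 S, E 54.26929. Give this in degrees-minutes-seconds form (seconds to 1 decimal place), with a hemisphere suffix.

69°59′32.2″ S, 54°16′9.4″ E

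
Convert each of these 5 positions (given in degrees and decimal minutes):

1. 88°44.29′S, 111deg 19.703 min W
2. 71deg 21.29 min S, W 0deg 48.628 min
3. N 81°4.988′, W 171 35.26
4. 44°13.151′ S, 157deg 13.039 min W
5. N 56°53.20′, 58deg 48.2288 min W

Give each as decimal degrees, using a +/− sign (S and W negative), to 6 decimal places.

Point 1:
  Lat: 88 + 44.29/60 = 88.7381667
  S ⇒ negate
  Longitude: 19.703′ = 0.328383°; total 111.3283833
  W ⇒ negate
Point 2:
  φ: 71 + 21.29/60 = 71.3548333
  S ⇒ negate
  Lon: 0 + 48.628/60 = 0.8104667
  hemisphere W, so the sign is −
Point 3:
  φ: 4.988′ = 0.083133°; total 81.0831333
  N ⇒ keep positive
  Longitude: 35.26′ = 0.587667°; total 171.5876667
  hemisphere W, so the sign is −
Point 4:
  Latitude: 44 + 13.151/60 = 44.2191833
  S → negative
  Lon: 13.039′ = 0.217317°; total 157.2173167
  hemisphere W, so the sign is −
Point 5:
  Latitude: 56 + 53.2/60 = 56.8866667
  N → positive
  Longitude: 58 + 48.2288/60 = 58.8038133
  W → negative

1. -88.738167, -111.328383
2. -71.354833, -0.810467
3. 81.083133, -171.587667
4. -44.219183, -157.217317
5. 56.886667, -58.803813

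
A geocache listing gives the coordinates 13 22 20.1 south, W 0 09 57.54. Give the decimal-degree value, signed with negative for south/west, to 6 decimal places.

-13.372250, -0.165983

Latitude: 13 + 22/60 + 20.1/3600 = 13.3722500
S → negative
Lon: 0° + 9/60 + 57.54/3600 = 0 + 0.150000 + 0.015983 = 0.1659833
W ⇒ negate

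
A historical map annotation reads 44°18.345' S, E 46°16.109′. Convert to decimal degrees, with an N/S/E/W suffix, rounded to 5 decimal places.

44.30575° S, 46.26848° E

φ: 18.345′ = 0.305750°; total 44.305750
Longitude: 16.109′ = 0.268483°; total 46.268483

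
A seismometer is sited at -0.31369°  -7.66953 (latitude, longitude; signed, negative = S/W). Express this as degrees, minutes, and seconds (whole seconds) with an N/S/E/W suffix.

0°18′49″ S, 7°40′10″ W

Latitude is negative → S; |value| = 0.313690
Latitude: 0.313690° → 18.82140′; 0.82140 × 60 = 49.28″
Longitude is negative → W; |value| = 7.669530
Lon: whole degrees 7; 40.17180′ → 40′ and 10.31″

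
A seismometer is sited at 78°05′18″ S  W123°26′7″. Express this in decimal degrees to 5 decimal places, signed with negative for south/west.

-78.08833, -123.43528

φ: 78° + 5/60 + 18/3600 = 78 + 0.083333 + 0.005000 = 78.088333
S → negative
Longitude: 26′ + 7″ = 26.11667′; 123 + 26.11667/60 = 123.435278
hemisphere W, so the sign is −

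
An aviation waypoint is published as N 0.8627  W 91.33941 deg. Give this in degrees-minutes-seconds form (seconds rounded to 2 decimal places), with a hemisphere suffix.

0°51′45.72″ N, 91°20′21.88″ W

Lat: 0.862700° → 51.76200′; 0.76200 × 60 = 45.7200″
Longitude: 0.339410 × 60 = 20.36460′ → 20′, remainder × 60 = 21.8760″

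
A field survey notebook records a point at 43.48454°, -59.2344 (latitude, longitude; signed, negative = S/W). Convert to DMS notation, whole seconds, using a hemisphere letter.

43°29′4″ N, 59°14′4″ W

Lat: 0.484540° → 29.07240′; 0.07240 × 60 = 4.34″
Longitude is negative → W; |value| = 59.234400
Lon: whole degrees 59; 14.06400′ → 14′ and 3.84″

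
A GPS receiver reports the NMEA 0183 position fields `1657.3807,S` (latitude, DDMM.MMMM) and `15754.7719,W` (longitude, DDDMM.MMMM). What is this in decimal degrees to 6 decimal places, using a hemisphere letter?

φ: degrees = first 2 digits = 16, minutes = 57.3807; 16 + 57.3807/60 = 16.9563450
Longitude: degrees = first 3 digits = 157, minutes = 54.7719; 157 + 54.7719/60 = 157.9128650

16.956345° S, 157.912865° W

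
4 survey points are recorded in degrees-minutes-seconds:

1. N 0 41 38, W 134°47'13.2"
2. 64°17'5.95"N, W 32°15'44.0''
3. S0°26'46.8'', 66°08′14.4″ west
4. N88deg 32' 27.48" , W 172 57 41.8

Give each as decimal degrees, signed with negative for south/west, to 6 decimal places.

Point 1:
  Lat: 0° + 41/60 + 38/3600 = 0 + 0.683333 + 0.010556 = 0.6938889
  N → positive
  Lon: 47′ + 13.2″ = 47.22000′; 134 + 47.22000/60 = 134.7870000
  W ⇒ negate
Point 2:
  Lat: 64° + 17/60 + 5.95/3600 = 64 + 0.283333 + 0.001653 = 64.2849861
  N ⇒ keep positive
  λ: 32° + 15/60 + 44/3600 = 32 + 0.250000 + 0.012222 = 32.2622222
  hemisphere W, so the sign is −
Point 3:
  Lat: 0 + 26/60 + 46.8/3600 = 0.4463333
  S → negative
  λ: 66° + 8/60 + 14.4/3600 = 66 + 0.133333 + 0.004000 = 66.1373333
  hemisphere W, so the sign is −
Point 4:
  φ: 32′ + 27.48″ = 32.45800′; 88 + 32.45800/60 = 88.5409667
  N ⇒ keep positive
  Lon: 57′ + 41.8″ = 57.69667′; 172 + 57.69667/60 = 172.9616111
  W → negative

1. 0.693889, -134.787000
2. 64.284986, -32.262222
3. -0.446333, -66.137333
4. 88.540967, -172.961611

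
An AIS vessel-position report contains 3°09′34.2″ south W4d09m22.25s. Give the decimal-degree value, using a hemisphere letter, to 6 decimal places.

3.159500° S, 4.156181° W

Latitude: 3 + 9/60 + 34.2/3600 = 3.1595000
Longitude: 4 + 9/60 + 22.25/3600 = 4.1561806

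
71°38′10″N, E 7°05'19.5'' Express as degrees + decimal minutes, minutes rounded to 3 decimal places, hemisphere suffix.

71° 38.167′ N, 7° 5.325′ E

φ: seconds/60 = 0.16667; minutes = 38 + 0.16667 = 38.16667
Lon: seconds/60 = 0.32500; minutes = 5 + 0.32500 = 5.32500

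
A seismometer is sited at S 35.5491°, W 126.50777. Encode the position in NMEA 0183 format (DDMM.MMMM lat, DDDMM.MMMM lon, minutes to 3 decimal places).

3532.946,S / 12630.466,W

φ: 35° + 0.549100 × 60 = 35° 32.94600′
λ: fractional part 0.507770 → 30.46620 minutes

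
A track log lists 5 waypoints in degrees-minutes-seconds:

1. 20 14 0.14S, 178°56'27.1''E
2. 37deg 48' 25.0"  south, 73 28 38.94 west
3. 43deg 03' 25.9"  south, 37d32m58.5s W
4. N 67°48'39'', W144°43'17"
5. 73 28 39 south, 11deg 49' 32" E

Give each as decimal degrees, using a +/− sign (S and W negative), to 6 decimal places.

1. -20.233372, 178.940861
2. -37.806944, -73.477483
3. -43.057194, -37.549583
4. 67.810833, -144.721389
5. -73.477500, 11.825556

Point 1:
  Latitude: 20 + 14/60 + 0.14/3600 = 20.2333722
  hemisphere S, so the sign is −
  λ: 178° + 56/60 + 27.1/3600 = 178 + 0.933333 + 0.007528 = 178.9408611
  E → positive
Point 2:
  Lat: 37° + 48/60 + 25/3600 = 37 + 0.800000 + 0.006944 = 37.8069444
  S → negative
  Lon: 73 + 28/60 + 38.94/3600 = 73.4774833
  W ⇒ negate
Point 3:
  Latitude: 43° + 3/60 + 25.9/3600 = 43 + 0.050000 + 0.007194 = 43.0571944
  S → negative
  λ: 32′ + 58.5″ = 32.97500′; 37 + 32.97500/60 = 37.5495833
  W → negative
Point 4:
  Lat: 48′ + 39″ = 48.65000′; 67 + 48.65000/60 = 67.8108333
  N ⇒ keep positive
  λ: 43′ + 17″ = 43.28333′; 144 + 43.28333/60 = 144.7213889
  hemisphere W, so the sign is −
Point 5:
  Lat: 28′ + 39″ = 28.65000′; 73 + 28.65000/60 = 73.4775000
  hemisphere S, so the sign is −
  Lon: 49′ + 32″ = 49.53333′; 11 + 49.53333/60 = 11.8255556
  E ⇒ keep positive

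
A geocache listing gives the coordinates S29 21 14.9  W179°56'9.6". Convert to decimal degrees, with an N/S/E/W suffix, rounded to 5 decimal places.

φ: 29 + 21/60 + 14.9/3600 = 29.354139
λ: 56′ + 9.6″ = 56.16000′; 179 + 56.16000/60 = 179.936000

29.35414° S, 179.93600° W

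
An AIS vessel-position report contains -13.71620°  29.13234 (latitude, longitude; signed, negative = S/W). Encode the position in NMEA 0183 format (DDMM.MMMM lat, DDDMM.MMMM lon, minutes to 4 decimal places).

Latitude is negative → S; |value| = 13.716200
Lat: minutes = (13.716200 − 13) × 60 = 42.972000
Lon: fractional part 0.132340 → 7.940400 minutes

1342.9720,S / 02907.9404,E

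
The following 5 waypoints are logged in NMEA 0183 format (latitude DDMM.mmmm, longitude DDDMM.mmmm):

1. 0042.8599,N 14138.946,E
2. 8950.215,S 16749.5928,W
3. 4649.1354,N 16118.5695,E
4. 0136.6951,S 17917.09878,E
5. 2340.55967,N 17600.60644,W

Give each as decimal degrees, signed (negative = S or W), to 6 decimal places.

Point 1:
  Latitude: split at 2 digits → 00° and 42.8599′; 0 + 42.8599/60 = 0.7143317
  N ⇒ keep positive
  Longitude: degrees = first 3 digits = 141, minutes = 38.946; 141 + 38.946/60 = 141.6491000
  E ⇒ keep positive
Point 2:
  Lat: split at 2 digits → 89° and 50.215′; 89 + 50.215/60 = 89.8369167
  hemisphere S, so the sign is −
  Lon: split at 3 digits → 167° and 49.5928′; 167 + 49.5928/60 = 167.8265467
  hemisphere W, so the sign is −
Point 3:
  Lat: degrees = first 2 digits = 46, minutes = 49.1354; 46 + 49.1354/60 = 46.8189233
  N → positive
  Lon: degrees = first 3 digits = 161, minutes = 18.5695; 161 + 18.5695/60 = 161.3094917
  E ⇒ keep positive
Point 4:
  Latitude: degrees = first 2 digits = 1, minutes = 36.6951; 1 + 36.6951/60 = 1.6115850
  S → negative
  Longitude: degrees = first 3 digits = 179, minutes = 17.09878; 179 + 17.09878/60 = 179.2849797
  E → positive
Point 5:
  Lat: degrees = first 2 digits = 23, minutes = 40.55967; 23 + 40.55967/60 = 23.6759945
  N → positive
  Longitude: degrees = first 3 digits = 176, minutes = 0.60644; 176 + 0.60644/60 = 176.0101073
  W → negative

1. 0.714332, 141.649100
2. -89.836917, -167.826547
3. 46.818923, 161.309492
4. -1.611585, 179.284980
5. 23.675995, -176.010107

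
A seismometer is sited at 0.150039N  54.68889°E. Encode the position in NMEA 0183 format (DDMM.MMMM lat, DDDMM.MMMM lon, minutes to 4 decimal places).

Latitude: 0° + 0.150039 × 60 = 0° 9.002340′
λ: fractional part 0.688890 → 41.333400 minutes

0009.0023,N / 05441.3334,E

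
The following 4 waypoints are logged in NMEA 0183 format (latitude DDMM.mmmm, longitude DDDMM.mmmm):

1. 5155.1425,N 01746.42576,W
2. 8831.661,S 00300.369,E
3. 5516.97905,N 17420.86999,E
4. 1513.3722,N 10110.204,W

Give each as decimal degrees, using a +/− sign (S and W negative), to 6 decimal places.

1. 51.919042, -17.773763
2. -88.527683, 3.006150
3. 55.282984, 174.347833
4. 15.222870, -101.170067

Point 1:
  φ: degrees = first 2 digits = 51, minutes = 55.1425; 51 + 55.1425/60 = 51.9190417
  N → positive
  Lon: split at 3 digits → 017° and 46.42576′; 17 + 46.42576/60 = 17.7737627
  hemisphere W, so the sign is −
Point 2:
  φ: split at 2 digits → 88° and 31.661′; 88 + 31.661/60 = 88.5276833
  hemisphere S, so the sign is −
  λ: degrees = first 3 digits = 3, minutes = 0.369; 3 + 0.369/60 = 3.0061500
  E → positive
Point 3:
  Lat: split at 2 digits → 55° and 16.97905′; 55 + 16.97905/60 = 55.2829842
  N ⇒ keep positive
  λ: degrees = first 3 digits = 174, minutes = 20.86999; 174 + 20.86999/60 = 174.3478332
  E → positive
Point 4:
  Latitude: split at 2 digits → 15° and 13.3722′; 15 + 13.3722/60 = 15.2228700
  N ⇒ keep positive
  Longitude: split at 3 digits → 101° and 10.204′; 101 + 10.204/60 = 101.1700667
  W → negative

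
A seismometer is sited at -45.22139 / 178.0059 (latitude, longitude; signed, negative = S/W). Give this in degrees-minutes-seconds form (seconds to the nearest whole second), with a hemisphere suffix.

Latitude is negative → S; |value| = 45.221390
Lat: 0.221390° → 13.28340′; 0.28340 × 60 = 17.00″
Lon: whole degrees 178; 0.35400′ → 0′ and 21.24″

45°13′17″ S, 178°00′21″ E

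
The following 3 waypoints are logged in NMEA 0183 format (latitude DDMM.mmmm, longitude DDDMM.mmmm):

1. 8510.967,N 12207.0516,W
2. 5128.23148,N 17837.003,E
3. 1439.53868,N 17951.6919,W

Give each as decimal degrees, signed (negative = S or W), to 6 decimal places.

Point 1:
  φ: split at 2 digits → 85° and 10.967′; 85 + 10.967/60 = 85.1827833
  N → positive
  λ: split at 3 digits → 122° and 7.0516′; 122 + 7.0516/60 = 122.1175267
  hemisphere W, so the sign is −
Point 2:
  Latitude: split at 2 digits → 51° and 28.23148′; 51 + 28.23148/60 = 51.4705247
  N → positive
  Lon: split at 3 digits → 178° and 37.003′; 178 + 37.003/60 = 178.6167167
  E ⇒ keep positive
Point 3:
  Lat: degrees = first 2 digits = 14, minutes = 39.53868; 14 + 39.53868/60 = 14.6589780
  N → positive
  λ: split at 3 digits → 179° and 51.6919′; 179 + 51.6919/60 = 179.8615317
  hemisphere W, so the sign is −

1. 85.182783, -122.117527
2. 51.470525, 178.616717
3. 14.658978, -179.861532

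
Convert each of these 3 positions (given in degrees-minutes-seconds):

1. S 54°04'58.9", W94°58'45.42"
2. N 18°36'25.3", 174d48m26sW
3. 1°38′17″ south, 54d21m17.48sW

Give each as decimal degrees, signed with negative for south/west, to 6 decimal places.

1. -54.083028, -94.979283
2. 18.607028, -174.807222
3. -1.638056, -54.354856

Point 1:
  Lat: 54° + 4/60 + 58.9/3600 = 54 + 0.066667 + 0.016361 = 54.0830278
  S ⇒ negate
  Longitude: 94 + 58/60 + 45.42/3600 = 94.9792833
  hemisphere W, so the sign is −
Point 2:
  Lat: 18° + 36/60 + 25.3/3600 = 18 + 0.600000 + 0.007028 = 18.6070278
  N → positive
  Lon: 174° + 48/60 + 26/3600 = 174 + 0.800000 + 0.007222 = 174.8072222
  W ⇒ negate
Point 3:
  Latitude: 1 + 38/60 + 17/3600 = 1.6380556
  S ⇒ negate
  Lon: 54° + 21/60 + 17.48/3600 = 54 + 0.350000 + 0.004856 = 54.3548556
  hemisphere W, so the sign is −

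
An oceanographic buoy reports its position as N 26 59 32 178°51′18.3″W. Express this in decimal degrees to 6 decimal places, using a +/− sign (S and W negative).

26.992222, -178.855083

Latitude: 59′ + 32″ = 59.53333′; 26 + 59.53333/60 = 26.9922222
N → positive
Lon: 178 + 51/60 + 18.3/3600 = 178.8550833
W → negative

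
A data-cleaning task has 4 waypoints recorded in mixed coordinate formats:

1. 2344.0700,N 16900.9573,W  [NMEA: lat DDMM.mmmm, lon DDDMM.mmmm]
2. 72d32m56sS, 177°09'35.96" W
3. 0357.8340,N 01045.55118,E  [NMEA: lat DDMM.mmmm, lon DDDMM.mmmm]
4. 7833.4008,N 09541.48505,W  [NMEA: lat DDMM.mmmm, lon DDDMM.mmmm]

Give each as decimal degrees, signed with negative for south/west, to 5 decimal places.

Point 1:
  Latitude: split at 2 digits → 23° and 44.07′; 23 + 44.07/60 = 23.734500
  N → positive
  Longitude: split at 3 digits → 169° and 0.9573′; 169 + 0.9573/60 = 169.015955
  W ⇒ negate
Point 2:
  φ: 72° + 32/60 + 56/3600 = 72 + 0.533333 + 0.015556 = 72.548889
  S → negative
  Lon: 177° + 9/60 + 35.96/3600 = 177 + 0.150000 + 0.009989 = 177.159989
  W ⇒ negate
Point 3:
  Latitude: split at 2 digits → 03° and 57.834′; 3 + 57.834/60 = 3.963900
  N → positive
  Longitude: split at 3 digits → 010° and 45.55118′; 10 + 45.55118/60 = 10.759186
  E → positive
Point 4:
  φ: degrees = first 2 digits = 78, minutes = 33.4008; 78 + 33.4008/60 = 78.556680
  N → positive
  Longitude: degrees = first 3 digits = 95, minutes = 41.48505; 95 + 41.48505/60 = 95.691418
  hemisphere W, so the sign is −

1. 23.73450, -169.01596
2. -72.54889, -177.15999
3. 3.96390, 10.75919
4. 78.55668, -95.69142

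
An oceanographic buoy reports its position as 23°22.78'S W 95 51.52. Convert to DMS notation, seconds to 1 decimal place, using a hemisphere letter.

23°22′46.8″ S, 95°51′31.2″ W

Lat: 22.78000′ → 22′ and 0.78000 × 60 = 46.800″
λ: 51.52000′ → 51′ and 0.52000 × 60 = 31.200″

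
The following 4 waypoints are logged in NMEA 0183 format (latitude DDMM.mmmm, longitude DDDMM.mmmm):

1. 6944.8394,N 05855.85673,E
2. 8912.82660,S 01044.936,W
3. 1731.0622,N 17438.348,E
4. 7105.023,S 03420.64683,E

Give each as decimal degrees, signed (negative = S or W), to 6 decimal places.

Point 1:
  φ: degrees = first 2 digits = 69, minutes = 44.8394; 69 + 44.8394/60 = 69.7473233
  N ⇒ keep positive
  λ: split at 3 digits → 058° and 55.85673′; 58 + 55.85673/60 = 58.9309455
  E ⇒ keep positive
Point 2:
  Lat: degrees = first 2 digits = 89, minutes = 12.8266; 89 + 12.8266/60 = 89.2137767
  S → negative
  Longitude: split at 3 digits → 010° and 44.936′; 10 + 44.936/60 = 10.7489333
  W ⇒ negate
Point 3:
  Latitude: split at 2 digits → 17° and 31.0622′; 17 + 31.0622/60 = 17.5177033
  N → positive
  Lon: split at 3 digits → 174° and 38.348′; 174 + 38.348/60 = 174.6391333
  E → positive
Point 4:
  φ: split at 2 digits → 71° and 5.023′; 71 + 5.023/60 = 71.0837167
  S ⇒ negate
  λ: split at 3 digits → 034° and 20.64683′; 34 + 20.64683/60 = 34.3441138
  E ⇒ keep positive

1. 69.747323, 58.930946
2. -89.213777, -10.748933
3. 17.517703, 174.639133
4. -71.083717, 34.344114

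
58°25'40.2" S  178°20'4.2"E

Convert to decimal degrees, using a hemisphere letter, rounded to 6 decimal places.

Latitude: 25′ + 40.2″ = 25.67000′; 58 + 25.67000/60 = 58.4278333
Lon: 178° + 20/60 + 4.2/3600 = 178 + 0.333333 + 0.001167 = 178.3345000

58.427833° S, 178.334500° E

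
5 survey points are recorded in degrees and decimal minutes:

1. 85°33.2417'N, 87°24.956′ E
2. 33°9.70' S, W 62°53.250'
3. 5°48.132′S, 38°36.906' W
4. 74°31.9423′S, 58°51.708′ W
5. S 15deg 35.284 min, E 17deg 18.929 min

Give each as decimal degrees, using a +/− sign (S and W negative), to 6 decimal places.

1. 85.554028, 87.415933
2. -33.161667, -62.887500
3. -5.802200, -38.615100
4. -74.532372, -58.861800
5. -15.588067, 17.315483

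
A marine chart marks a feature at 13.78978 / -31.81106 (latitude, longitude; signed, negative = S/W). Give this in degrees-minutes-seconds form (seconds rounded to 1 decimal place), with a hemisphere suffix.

Latitude: 0.789780° → 47.38680′; 0.38680 × 60 = 23.208″
Longitude is negative → W; |value| = 31.811060
Longitude: 0.811060° → 48.66360′; 0.66360 × 60 = 39.816″

13°47′23.2″ N, 31°48′39.8″ W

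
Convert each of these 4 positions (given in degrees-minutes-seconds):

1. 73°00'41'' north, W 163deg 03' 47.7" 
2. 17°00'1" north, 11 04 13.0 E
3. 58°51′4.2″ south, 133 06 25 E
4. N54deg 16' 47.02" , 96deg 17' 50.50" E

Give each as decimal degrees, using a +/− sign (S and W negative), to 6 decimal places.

1. 73.011389, -163.063250
2. 17.000278, 11.070278
3. -58.851167, 133.106944
4. 54.279728, 96.297361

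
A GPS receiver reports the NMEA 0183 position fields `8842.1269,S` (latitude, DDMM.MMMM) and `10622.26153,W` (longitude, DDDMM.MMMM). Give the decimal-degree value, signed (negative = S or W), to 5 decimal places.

Latitude: split at 2 digits → 88° and 42.1269′; 88 + 42.1269/60 = 88.702115
S → negative
Lon: degrees = first 3 digits = 106, minutes = 22.26153; 106 + 22.26153/60 = 106.371026
hemisphere W, so the sign is −

-88.70212, -106.37103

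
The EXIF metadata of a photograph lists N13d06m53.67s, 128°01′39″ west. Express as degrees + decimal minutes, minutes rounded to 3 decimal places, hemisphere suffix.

13° 6.895′ N, 128° 1.650′ W

Latitude: 6 + 53.67/60 = 6.89450′
λ: 1 + 39/60 = 1.65000′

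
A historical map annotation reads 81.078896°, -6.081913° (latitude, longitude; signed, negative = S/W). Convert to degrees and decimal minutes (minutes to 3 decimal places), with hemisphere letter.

φ: minutes = (81.078896 − 81) × 60 = 4.73376
Longitude is negative → W; |value| = 6.081913
Longitude: 6° + 0.081913 × 60 = 6° 4.91478′

81° 4.734′ N, 6° 4.915′ W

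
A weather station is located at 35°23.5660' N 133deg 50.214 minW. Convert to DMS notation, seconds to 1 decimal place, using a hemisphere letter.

35°23′34.0″ N, 133°50′12.8″ W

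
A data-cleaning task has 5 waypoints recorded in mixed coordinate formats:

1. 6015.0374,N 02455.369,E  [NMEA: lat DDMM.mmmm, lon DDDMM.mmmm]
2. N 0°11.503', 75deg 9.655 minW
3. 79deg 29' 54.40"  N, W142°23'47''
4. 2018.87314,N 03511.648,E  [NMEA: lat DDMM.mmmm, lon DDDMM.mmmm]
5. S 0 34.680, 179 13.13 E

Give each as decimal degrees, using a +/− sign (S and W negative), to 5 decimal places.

Point 1:
  Lat: split at 2 digits → 60° and 15.0374′; 60 + 15.0374/60 = 60.250623
  N → positive
  Longitude: split at 3 digits → 024° and 55.369′; 24 + 55.369/60 = 24.922817
  E → positive
Point 2:
  Latitude: 0 + 11.503/60 = 0.191717
  N ⇒ keep positive
  Lon: 75 + 9.655/60 = 75.160917
  W → negative
Point 3:
  Latitude: 79 + 29/60 + 54.4/3600 = 79.498444
  N ⇒ keep positive
  λ: 142 + 23/60 + 47/3600 = 142.396389
  hemisphere W, so the sign is −
Point 4:
  φ: degrees = first 2 digits = 20, minutes = 18.87314; 20 + 18.87314/60 = 20.314552
  N → positive
  Lon: degrees = first 3 digits = 35, minutes = 11.648; 35 + 11.648/60 = 35.194133
  E ⇒ keep positive
Point 5:
  φ: 0 + 34.68/60 = 0.578000
  hemisphere S, so the sign is −
  Longitude: 13.13′ = 0.218833°; total 179.218833
  E ⇒ keep positive

1. 60.25062, 24.92282
2. 0.19172, -75.16092
3. 79.49844, -142.39639
4. 20.31455, 35.19413
5. -0.57800, 179.21883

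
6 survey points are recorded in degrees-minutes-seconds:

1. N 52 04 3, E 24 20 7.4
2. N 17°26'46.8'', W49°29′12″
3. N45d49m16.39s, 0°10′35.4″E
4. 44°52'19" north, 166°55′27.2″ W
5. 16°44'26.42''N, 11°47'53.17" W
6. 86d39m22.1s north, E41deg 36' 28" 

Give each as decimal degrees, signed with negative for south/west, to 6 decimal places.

1. 52.067500, 24.335389
2. 17.446333, -49.486667
3. 45.821219, 0.176500
4. 44.871944, -166.924222
5. 16.740672, -11.798103
6. 86.656139, 41.607778

Point 1:
  Lat: 52 + 4/60 + 3/3600 = 52.0675000
  N ⇒ keep positive
  Lon: 20′ + 7.4″ = 20.12333′; 24 + 20.12333/60 = 24.3353889
  E ⇒ keep positive
Point 2:
  Lat: 17 + 26/60 + 46.8/3600 = 17.4463333
  N ⇒ keep positive
  λ: 49 + 29/60 + 12/3600 = 49.4866667
  hemisphere W, so the sign is −
Point 3:
  Latitude: 49′ + 16.39″ = 49.27317′; 45 + 49.27317/60 = 45.8212194
  N → positive
  Lon: 0° + 10/60 + 35.4/3600 = 0 + 0.166667 + 0.009833 = 0.1765000
  E → positive
Point 4:
  φ: 44° + 52/60 + 19/3600 = 44 + 0.866667 + 0.005278 = 44.8719444
  N ⇒ keep positive
  Longitude: 55′ + 27.2″ = 55.45333′; 166 + 55.45333/60 = 166.9242222
  W ⇒ negate
Point 5:
  Lat: 16° + 44/60 + 26.42/3600 = 16 + 0.733333 + 0.007339 = 16.7406722
  N ⇒ keep positive
  Lon: 11° + 47/60 + 53.17/3600 = 11 + 0.783333 + 0.014769 = 11.7981028
  W → negative
Point 6:
  φ: 86 + 39/60 + 22.1/3600 = 86.6561389
  N → positive
  Lon: 41 + 36/60 + 28/3600 = 41.6077778
  E → positive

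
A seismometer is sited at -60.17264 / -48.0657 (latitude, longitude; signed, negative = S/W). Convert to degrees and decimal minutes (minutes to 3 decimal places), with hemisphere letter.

60° 10.358′ S, 48° 3.942′ W

Latitude is negative → S; |value| = 60.172640
Lat: minutes = (60.172640 − 60) × 60 = 10.35840
Longitude is negative → W; |value| = 48.065700
Lon: 48° + 0.065700 × 60 = 48° 3.94200′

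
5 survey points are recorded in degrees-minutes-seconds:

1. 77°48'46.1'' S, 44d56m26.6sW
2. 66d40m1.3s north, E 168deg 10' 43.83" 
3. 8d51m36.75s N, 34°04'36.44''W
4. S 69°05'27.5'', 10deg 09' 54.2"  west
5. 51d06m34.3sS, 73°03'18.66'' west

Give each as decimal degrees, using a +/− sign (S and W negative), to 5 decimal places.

1. -77.81281, -44.94072
2. 66.66703, 168.17884
3. 8.86021, -34.07679
4. -69.09097, -10.16506
5. -51.10953, -73.05518

Point 1:
  φ: 77° + 48/60 + 46.1/3600 = 77 + 0.800000 + 0.012806 = 77.812806
  S → negative
  Longitude: 44 + 56/60 + 26.6/3600 = 44.940722
  W → negative
Point 2:
  Latitude: 66 + 40/60 + 1.3/3600 = 66.667028
  N ⇒ keep positive
  Longitude: 168° + 10/60 + 43.83/3600 = 168 + 0.166667 + 0.012175 = 168.178842
  E → positive
Point 3:
  Latitude: 51′ + 36.75″ = 51.61250′; 8 + 51.61250/60 = 8.860208
  N ⇒ keep positive
  Lon: 4′ + 36.44″ = 4.60733′; 34 + 4.60733/60 = 34.076789
  W ⇒ negate
Point 4:
  φ: 69° + 5/60 + 27.5/3600 = 69 + 0.083333 + 0.007639 = 69.090972
  S ⇒ negate
  Longitude: 9′ + 54.2″ = 9.90333′; 10 + 9.90333/60 = 10.165056
  hemisphere W, so the sign is −
Point 5:
  φ: 51° + 6/60 + 34.3/3600 = 51 + 0.100000 + 0.009528 = 51.109528
  S → negative
  Lon: 73° + 3/60 + 18.66/3600 = 73 + 0.050000 + 0.005183 = 73.055183
  W → negative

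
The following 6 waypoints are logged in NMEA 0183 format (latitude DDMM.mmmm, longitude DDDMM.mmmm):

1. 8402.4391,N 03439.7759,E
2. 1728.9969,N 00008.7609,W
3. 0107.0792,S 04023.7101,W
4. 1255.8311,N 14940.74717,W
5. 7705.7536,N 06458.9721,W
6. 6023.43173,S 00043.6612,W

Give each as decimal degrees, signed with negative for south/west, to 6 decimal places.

1. 84.040652, 34.662932
2. 17.483282, -0.146015
3. -1.117987, -40.395168
4. 12.930518, -149.679120
5. 77.095893, -64.982868
6. -60.390529, -0.727687

Point 1:
  Lat: degrees = first 2 digits = 84, minutes = 2.4391; 84 + 2.4391/60 = 84.0406517
  N → positive
  Lon: split at 3 digits → 034° and 39.7759′; 34 + 39.7759/60 = 34.6629317
  E ⇒ keep positive
Point 2:
  φ: degrees = first 2 digits = 17, minutes = 28.9969; 17 + 28.9969/60 = 17.4832817
  N ⇒ keep positive
  λ: split at 3 digits → 000° and 8.7609′; 0 + 8.7609/60 = 0.1460150
  hemisphere W, so the sign is −
Point 3:
  φ: split at 2 digits → 01° and 7.0792′; 1 + 7.0792/60 = 1.1179867
  hemisphere S, so the sign is −
  λ: degrees = first 3 digits = 40, minutes = 23.7101; 40 + 23.7101/60 = 40.3951683
  W → negative
Point 4:
  Latitude: split at 2 digits → 12° and 55.8311′; 12 + 55.8311/60 = 12.9305183
  N ⇒ keep positive
  Longitude: degrees = first 3 digits = 149, minutes = 40.74717; 149 + 40.74717/60 = 149.6791195
  W ⇒ negate
Point 5:
  φ: split at 2 digits → 77° and 5.7536′; 77 + 5.7536/60 = 77.0958933
  N ⇒ keep positive
  Longitude: split at 3 digits → 064° and 58.9721′; 64 + 58.9721/60 = 64.9828683
  hemisphere W, so the sign is −
Point 6:
  Latitude: degrees = first 2 digits = 60, minutes = 23.43173; 60 + 23.43173/60 = 60.3905288
  hemisphere S, so the sign is −
  Lon: degrees = first 3 digits = 0, minutes = 43.6612; 0 + 43.6612/60 = 0.7276867
  hemisphere W, so the sign is −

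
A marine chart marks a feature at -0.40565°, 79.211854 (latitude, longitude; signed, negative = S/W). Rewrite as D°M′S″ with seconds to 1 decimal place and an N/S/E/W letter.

0°24′20.3″ S, 79°12′42.7″ E

Latitude is negative → S; |value| = 0.405650
Latitude: whole degrees 0; 24.33900′ → 24′ and 20.340″
λ: 0.211854° → 12.71124′; 0.71124 × 60 = 42.674″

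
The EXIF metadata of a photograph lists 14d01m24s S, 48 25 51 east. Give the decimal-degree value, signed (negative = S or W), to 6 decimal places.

-14.023333, 48.430833

Latitude: 14° + 1/60 + 24/3600 = 14 + 0.016667 + 0.006667 = 14.0233333
S ⇒ negate
λ: 48° + 25/60 + 51/3600 = 48 + 0.416667 + 0.014167 = 48.4308333
E ⇒ keep positive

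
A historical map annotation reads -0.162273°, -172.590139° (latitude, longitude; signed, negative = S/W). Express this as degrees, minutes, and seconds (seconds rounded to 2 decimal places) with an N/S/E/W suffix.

0°09′44.18″ S, 172°35′24.50″ W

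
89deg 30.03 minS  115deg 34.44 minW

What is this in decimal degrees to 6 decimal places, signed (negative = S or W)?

-89.500500, -115.574000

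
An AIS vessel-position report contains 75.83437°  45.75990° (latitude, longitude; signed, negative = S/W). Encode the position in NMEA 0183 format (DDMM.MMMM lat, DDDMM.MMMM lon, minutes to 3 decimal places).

φ: fractional part 0.834370 → 50.06220 minutes
Lon: minutes = (45.759900 − 45) × 60 = 45.59400

7550.062,N / 04545.594,E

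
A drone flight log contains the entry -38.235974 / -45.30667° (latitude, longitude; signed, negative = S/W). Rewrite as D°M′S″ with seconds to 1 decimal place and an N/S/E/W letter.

38°14′9.5″ S, 45°18′24.0″ W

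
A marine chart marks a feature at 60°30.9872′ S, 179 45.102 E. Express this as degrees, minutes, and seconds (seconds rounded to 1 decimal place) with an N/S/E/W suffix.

60°30′59.2″ S, 179°45′6.1″ E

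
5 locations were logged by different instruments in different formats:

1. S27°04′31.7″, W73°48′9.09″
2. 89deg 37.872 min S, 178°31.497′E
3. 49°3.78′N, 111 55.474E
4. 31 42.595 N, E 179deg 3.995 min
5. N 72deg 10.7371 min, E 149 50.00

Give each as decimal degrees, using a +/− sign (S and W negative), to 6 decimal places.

1. -27.075472, -73.802525
2. -89.631200, 178.524950
3. 49.063000, 111.924567
4. 31.709917, 179.066583
5. 72.178952, 149.833333

Point 1:
  φ: 27 + 4/60 + 31.7/3600 = 27.0754722
  hemisphere S, so the sign is −
  λ: 73° + 48/60 + 9.09/3600 = 73 + 0.800000 + 0.002525 = 73.8025250
  W → negative
Point 2:
  Latitude: 37.872′ = 0.631200°; total 89.6312000
  S → negative
  Longitude: 31.497′ = 0.524950°; total 178.5249500
  E ⇒ keep positive
Point 3:
  Latitude: 49 + 3.78/60 = 49.0630000
  N ⇒ keep positive
  λ: 55.474′ = 0.924567°; total 111.9245667
  E ⇒ keep positive
Point 4:
  φ: 42.595′ = 0.709917°; total 31.7099167
  N → positive
  Longitude: 179 + 3.995/60 = 179.0665833
  E → positive
Point 5:
  Lat: 72 + 10.7371/60 = 72.1789517
  N ⇒ keep positive
  Longitude: 149 + 50/60 = 149.8333333
  E ⇒ keep positive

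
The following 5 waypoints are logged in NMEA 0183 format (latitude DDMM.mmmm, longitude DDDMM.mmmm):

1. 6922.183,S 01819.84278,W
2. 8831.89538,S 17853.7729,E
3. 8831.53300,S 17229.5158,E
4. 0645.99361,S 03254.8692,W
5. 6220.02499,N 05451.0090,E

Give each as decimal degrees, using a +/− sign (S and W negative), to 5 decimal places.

Point 1:
  φ: degrees = first 2 digits = 69, minutes = 22.183; 69 + 22.183/60 = 69.369717
  S ⇒ negate
  λ: split at 3 digits → 018° and 19.84278′; 18 + 19.84278/60 = 18.330713
  W → negative
Point 2:
  φ: split at 2 digits → 88° and 31.89538′; 88 + 31.89538/60 = 88.531590
  S ⇒ negate
  Lon: degrees = first 3 digits = 178, minutes = 53.7729; 178 + 53.7729/60 = 178.896215
  E ⇒ keep positive
Point 3:
  Latitude: degrees = first 2 digits = 88, minutes = 31.533; 88 + 31.533/60 = 88.525550
  S ⇒ negate
  Longitude: split at 3 digits → 172° and 29.5158′; 172 + 29.5158/60 = 172.491930
  E ⇒ keep positive
Point 4:
  Latitude: split at 2 digits → 06° and 45.99361′; 6 + 45.99361/60 = 6.766560
  hemisphere S, so the sign is −
  Lon: split at 3 digits → 032° and 54.8692′; 32 + 54.8692/60 = 32.914487
  hemisphere W, so the sign is −
Point 5:
  Latitude: degrees = first 2 digits = 62, minutes = 20.02499; 62 + 20.02499/60 = 62.333750
  N → positive
  Lon: degrees = first 3 digits = 54, minutes = 51.009; 54 + 51.009/60 = 54.850150
  E ⇒ keep positive

1. -69.36972, -18.33071
2. -88.53159, 178.89622
3. -88.52555, 172.49193
4. -6.76656, -32.91449
5. 62.33375, 54.85015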